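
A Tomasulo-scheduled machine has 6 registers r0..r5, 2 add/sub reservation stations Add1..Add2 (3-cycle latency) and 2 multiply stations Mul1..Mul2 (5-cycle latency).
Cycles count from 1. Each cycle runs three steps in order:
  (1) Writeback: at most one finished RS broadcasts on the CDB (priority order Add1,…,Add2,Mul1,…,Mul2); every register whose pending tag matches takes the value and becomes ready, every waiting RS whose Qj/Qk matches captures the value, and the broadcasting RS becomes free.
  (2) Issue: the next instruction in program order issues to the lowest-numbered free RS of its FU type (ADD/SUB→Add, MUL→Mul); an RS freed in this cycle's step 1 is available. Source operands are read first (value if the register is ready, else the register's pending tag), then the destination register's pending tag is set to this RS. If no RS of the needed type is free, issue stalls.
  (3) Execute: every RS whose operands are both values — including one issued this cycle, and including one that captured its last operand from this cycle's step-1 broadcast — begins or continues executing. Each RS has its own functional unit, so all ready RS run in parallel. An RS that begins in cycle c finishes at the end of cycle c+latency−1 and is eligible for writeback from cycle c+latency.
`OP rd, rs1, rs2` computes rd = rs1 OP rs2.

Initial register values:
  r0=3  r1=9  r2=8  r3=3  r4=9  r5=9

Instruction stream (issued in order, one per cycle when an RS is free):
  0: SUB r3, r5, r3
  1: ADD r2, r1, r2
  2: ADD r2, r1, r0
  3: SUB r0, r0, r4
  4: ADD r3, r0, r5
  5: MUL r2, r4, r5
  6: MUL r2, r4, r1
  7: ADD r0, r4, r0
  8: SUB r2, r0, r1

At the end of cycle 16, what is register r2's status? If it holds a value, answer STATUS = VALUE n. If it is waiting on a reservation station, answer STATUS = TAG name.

STATUS = VALUE -6

c1: issue SUB r3<-Add1 | r0:3,r1:9,r2:8,r3:Add1,r4:9,r5:9
c2: issue ADD r2<-Add2 | r0:3,r1:9,r2:Add2,r3:Add1,r4:9,r5:9
c3: stall | r0:3,r1:9,r2:Add2,r3:Add1,r4:9,r5:9
c4: CDB Add1=6; issue ADD r2<-Add1 | r0:3,r1:9,r2:Add1,r3:6,r4:9,r5:9
c5: CDB Add2=17; issue SUB r0<-Add2 | r0:Add2,r1:9,r2:Add1,r3:6,r4:9,r5:9
c6: stall | r0:Add2,r1:9,r2:Add1,r3:6,r4:9,r5:9
c7: CDB Add1=12; issue ADD r3<-Add1 | r0:Add2,r1:9,r2:12,r3:Add1,r4:9,r5:9
c8: CDB Add2=-6; issue MUL r2<-Mul1 | r0:-6,r1:9,r2:Mul1,r3:Add1,r4:9,r5:9
c9: issue MUL r2<-Mul2 | r0:-6,r1:9,r2:Mul2,r3:Add1,r4:9,r5:9
c10: issue ADD r0<-Add2 | r0:Add2,r1:9,r2:Mul2,r3:Add1,r4:9,r5:9
c11: CDB Add1=3; issue SUB r2<-Add1 | r0:Add2,r1:9,r2:Add1,r3:3,r4:9,r5:9
c12: - | r0:Add2,r1:9,r2:Add1,r3:3,r4:9,r5:9
c13: CDB Add2=3 | r0:3,r1:9,r2:Add1,r3:3,r4:9,r5:9
c14: CDB Mul1=81 | r0:3,r1:9,r2:Add1,r3:3,r4:9,r5:9
c15: CDB Mul2=81 | r0:3,r1:9,r2:Add1,r3:3,r4:9,r5:9
c16: CDB Add1=-6 | r0:3,r1:9,r2:-6,r3:3,r4:9,r5:9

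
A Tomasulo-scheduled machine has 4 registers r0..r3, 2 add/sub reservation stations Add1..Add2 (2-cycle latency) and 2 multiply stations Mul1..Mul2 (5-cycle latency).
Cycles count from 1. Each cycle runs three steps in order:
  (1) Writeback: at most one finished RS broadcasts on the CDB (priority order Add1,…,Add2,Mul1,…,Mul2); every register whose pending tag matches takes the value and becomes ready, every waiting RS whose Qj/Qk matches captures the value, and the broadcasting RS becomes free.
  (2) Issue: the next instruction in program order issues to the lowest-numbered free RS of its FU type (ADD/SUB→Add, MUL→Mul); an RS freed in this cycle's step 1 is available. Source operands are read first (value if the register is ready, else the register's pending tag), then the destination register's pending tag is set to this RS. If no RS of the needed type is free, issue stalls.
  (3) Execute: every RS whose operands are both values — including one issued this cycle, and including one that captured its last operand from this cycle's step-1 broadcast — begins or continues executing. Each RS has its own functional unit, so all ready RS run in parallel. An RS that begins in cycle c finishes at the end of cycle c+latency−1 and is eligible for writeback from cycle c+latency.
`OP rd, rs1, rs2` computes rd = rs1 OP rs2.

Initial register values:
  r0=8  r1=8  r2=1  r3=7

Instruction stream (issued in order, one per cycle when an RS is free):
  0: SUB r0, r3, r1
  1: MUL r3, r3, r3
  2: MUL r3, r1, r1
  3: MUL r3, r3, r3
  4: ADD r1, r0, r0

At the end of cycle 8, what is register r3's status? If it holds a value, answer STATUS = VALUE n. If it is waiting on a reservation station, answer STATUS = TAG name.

STATUS = TAG Mul1

cycle 1: issue SUB r0<-Add1 // r0:Add1,r1:8,r2:1,r3:7
cycle 2: issue MUL r3<-Mul1 // r0:Add1,r1:8,r2:1,r3:Mul1
cycle 3: CDB Add1=-1; issue MUL r3<-Mul2 // r0:-1,r1:8,r2:1,r3:Mul2
cycle 4: stall // r0:-1,r1:8,r2:1,r3:Mul2
cycle 5: stall // r0:-1,r1:8,r2:1,r3:Mul2
cycle 6: stall // r0:-1,r1:8,r2:1,r3:Mul2
cycle 7: CDB Mul1=49; issue MUL r3<-Mul1 // r0:-1,r1:8,r2:1,r3:Mul1
cycle 8: CDB Mul2=64; issue ADD r1<-Add1 // r0:-1,r1:Add1,r2:1,r3:Mul1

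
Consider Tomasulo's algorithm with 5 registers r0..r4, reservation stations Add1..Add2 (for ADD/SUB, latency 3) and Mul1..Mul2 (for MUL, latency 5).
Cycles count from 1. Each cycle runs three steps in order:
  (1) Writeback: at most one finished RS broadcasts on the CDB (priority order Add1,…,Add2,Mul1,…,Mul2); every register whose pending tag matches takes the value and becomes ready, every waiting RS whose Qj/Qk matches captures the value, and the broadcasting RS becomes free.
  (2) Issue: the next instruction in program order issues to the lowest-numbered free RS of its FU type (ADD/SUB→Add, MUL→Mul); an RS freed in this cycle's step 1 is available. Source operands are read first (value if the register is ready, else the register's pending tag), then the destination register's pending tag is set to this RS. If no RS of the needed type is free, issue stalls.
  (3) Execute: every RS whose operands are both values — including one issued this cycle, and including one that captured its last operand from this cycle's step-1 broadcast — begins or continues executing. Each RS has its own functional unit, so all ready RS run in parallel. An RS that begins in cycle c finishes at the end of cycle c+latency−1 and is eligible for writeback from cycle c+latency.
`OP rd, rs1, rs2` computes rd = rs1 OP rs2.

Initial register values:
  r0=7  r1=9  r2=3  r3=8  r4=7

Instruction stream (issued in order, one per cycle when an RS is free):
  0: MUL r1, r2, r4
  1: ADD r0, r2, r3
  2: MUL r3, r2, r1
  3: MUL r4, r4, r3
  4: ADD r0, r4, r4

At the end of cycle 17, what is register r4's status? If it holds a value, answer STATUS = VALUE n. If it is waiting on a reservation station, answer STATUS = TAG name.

cycle 1: issue MUL r1<-Mul1 // r0:7,r1:Mul1,r2:3,r3:8,r4:7
cycle 2: issue ADD r0<-Add1 // r0:Add1,r1:Mul1,r2:3,r3:8,r4:7
cycle 3: issue MUL r3<-Mul2 // r0:Add1,r1:Mul1,r2:3,r3:Mul2,r4:7
cycle 4: stall // r0:Add1,r1:Mul1,r2:3,r3:Mul2,r4:7
cycle 5: CDB Add1=11; stall // r0:11,r1:Mul1,r2:3,r3:Mul2,r4:7
cycle 6: CDB Mul1=21; issue MUL r4<-Mul1 // r0:11,r1:21,r2:3,r3:Mul2,r4:Mul1
cycle 7: issue ADD r0<-Add1 // r0:Add1,r1:21,r2:3,r3:Mul2,r4:Mul1
cycle 8: - // r0:Add1,r1:21,r2:3,r3:Mul2,r4:Mul1
cycle 9: - // r0:Add1,r1:21,r2:3,r3:Mul2,r4:Mul1
cycle 10: - // r0:Add1,r1:21,r2:3,r3:Mul2,r4:Mul1
cycle 11: CDB Mul2=63 // r0:Add1,r1:21,r2:3,r3:63,r4:Mul1
cycle 12: - // r0:Add1,r1:21,r2:3,r3:63,r4:Mul1
cycle 13: - // r0:Add1,r1:21,r2:3,r3:63,r4:Mul1
cycle 14: - // r0:Add1,r1:21,r2:3,r3:63,r4:Mul1
cycle 15: - // r0:Add1,r1:21,r2:3,r3:63,r4:Mul1
cycle 16: CDB Mul1=441 // r0:Add1,r1:21,r2:3,r3:63,r4:441
cycle 17: - // r0:Add1,r1:21,r2:3,r3:63,r4:441

STATUS = VALUE 441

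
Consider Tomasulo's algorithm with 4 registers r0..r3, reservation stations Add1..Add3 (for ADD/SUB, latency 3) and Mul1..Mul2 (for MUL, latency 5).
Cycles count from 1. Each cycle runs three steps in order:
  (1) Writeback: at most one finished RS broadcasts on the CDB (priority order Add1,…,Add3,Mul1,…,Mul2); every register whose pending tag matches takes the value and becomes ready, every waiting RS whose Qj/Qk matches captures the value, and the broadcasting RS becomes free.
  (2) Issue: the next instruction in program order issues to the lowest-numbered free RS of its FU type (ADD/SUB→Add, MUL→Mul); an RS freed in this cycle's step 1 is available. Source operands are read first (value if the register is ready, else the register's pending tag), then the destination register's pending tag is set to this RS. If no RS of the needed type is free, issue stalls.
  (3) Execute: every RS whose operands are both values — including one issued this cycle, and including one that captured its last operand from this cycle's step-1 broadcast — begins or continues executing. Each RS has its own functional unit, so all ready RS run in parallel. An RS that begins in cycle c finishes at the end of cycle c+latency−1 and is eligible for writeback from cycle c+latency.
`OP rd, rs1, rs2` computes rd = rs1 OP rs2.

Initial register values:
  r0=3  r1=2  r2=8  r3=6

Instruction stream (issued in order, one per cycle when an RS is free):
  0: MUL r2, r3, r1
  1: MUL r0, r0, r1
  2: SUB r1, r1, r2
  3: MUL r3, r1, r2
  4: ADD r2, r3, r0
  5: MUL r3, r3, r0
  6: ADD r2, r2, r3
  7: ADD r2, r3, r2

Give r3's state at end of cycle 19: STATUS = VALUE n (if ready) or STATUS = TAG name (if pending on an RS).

STATUS = VALUE -720

c1: issue MUL r2<-Mul1 | r0:3,r1:2,r2:Mul1,r3:6
c2: issue MUL r0<-Mul2 | r0:Mul2,r1:2,r2:Mul1,r3:6
c3: issue SUB r1<-Add1 | r0:Mul2,r1:Add1,r2:Mul1,r3:6
c4: stall | r0:Mul2,r1:Add1,r2:Mul1,r3:6
c5: stall | r0:Mul2,r1:Add1,r2:Mul1,r3:6
c6: CDB Mul1=12; issue MUL r3<-Mul1 | r0:Mul2,r1:Add1,r2:12,r3:Mul1
c7: CDB Mul2=6; issue ADD r2<-Add2 | r0:6,r1:Add1,r2:Add2,r3:Mul1
c8: issue MUL r3<-Mul2 | r0:6,r1:Add1,r2:Add2,r3:Mul2
c9: CDB Add1=-10; issue ADD r2<-Add1 | r0:6,r1:-10,r2:Add1,r3:Mul2
c10: issue ADD r2<-Add3 | r0:6,r1:-10,r2:Add3,r3:Mul2
c11: - | r0:6,r1:-10,r2:Add3,r3:Mul2
c12: - | r0:6,r1:-10,r2:Add3,r3:Mul2
c13: - | r0:6,r1:-10,r2:Add3,r3:Mul2
c14: CDB Mul1=-120 | r0:6,r1:-10,r2:Add3,r3:Mul2
c15: - | r0:6,r1:-10,r2:Add3,r3:Mul2
c16: - | r0:6,r1:-10,r2:Add3,r3:Mul2
c17: CDB Add2=-114 | r0:6,r1:-10,r2:Add3,r3:Mul2
c18: - | r0:6,r1:-10,r2:Add3,r3:Mul2
c19: CDB Mul2=-720 | r0:6,r1:-10,r2:Add3,r3:-720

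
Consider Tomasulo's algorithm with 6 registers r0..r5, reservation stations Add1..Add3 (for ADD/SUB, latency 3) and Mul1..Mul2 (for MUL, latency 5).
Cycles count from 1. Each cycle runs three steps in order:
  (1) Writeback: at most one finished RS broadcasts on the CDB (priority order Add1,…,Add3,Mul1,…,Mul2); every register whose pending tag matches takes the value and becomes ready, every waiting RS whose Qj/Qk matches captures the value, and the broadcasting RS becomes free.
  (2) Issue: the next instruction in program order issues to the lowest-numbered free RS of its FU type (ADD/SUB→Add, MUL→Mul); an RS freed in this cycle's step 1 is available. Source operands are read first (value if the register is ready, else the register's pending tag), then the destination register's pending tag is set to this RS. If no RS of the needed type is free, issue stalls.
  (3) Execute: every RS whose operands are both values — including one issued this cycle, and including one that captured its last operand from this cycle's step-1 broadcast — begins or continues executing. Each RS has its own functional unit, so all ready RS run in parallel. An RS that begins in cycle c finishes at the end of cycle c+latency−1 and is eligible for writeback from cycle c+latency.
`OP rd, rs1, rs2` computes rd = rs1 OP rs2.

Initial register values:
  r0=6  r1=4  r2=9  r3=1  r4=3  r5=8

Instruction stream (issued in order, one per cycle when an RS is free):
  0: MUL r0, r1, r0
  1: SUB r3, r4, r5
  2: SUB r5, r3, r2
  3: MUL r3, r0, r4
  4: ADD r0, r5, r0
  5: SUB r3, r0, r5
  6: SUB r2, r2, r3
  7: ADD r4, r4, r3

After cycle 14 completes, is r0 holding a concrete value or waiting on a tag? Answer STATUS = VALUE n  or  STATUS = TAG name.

STATUS = VALUE 10

cycle 1: issue MUL r0<-Mul1 // r0:Mul1,r1:4,r2:9,r3:1,r4:3,r5:8
cycle 2: issue SUB r3<-Add1 // r0:Mul1,r1:4,r2:9,r3:Add1,r4:3,r5:8
cycle 3: issue SUB r5<-Add2 // r0:Mul1,r1:4,r2:9,r3:Add1,r4:3,r5:Add2
cycle 4: issue MUL r3<-Mul2 // r0:Mul1,r1:4,r2:9,r3:Mul2,r4:3,r5:Add2
cycle 5: CDB Add1=-5; issue ADD r0<-Add1 // r0:Add1,r1:4,r2:9,r3:Mul2,r4:3,r5:Add2
cycle 6: CDB Mul1=24; issue SUB r3<-Add3 // r0:Add1,r1:4,r2:9,r3:Add3,r4:3,r5:Add2
cycle 7: stall // r0:Add1,r1:4,r2:9,r3:Add3,r4:3,r5:Add2
cycle 8: CDB Add2=-14; issue SUB r2<-Add2 // r0:Add1,r1:4,r2:Add2,r3:Add3,r4:3,r5:-14
cycle 9: stall // r0:Add1,r1:4,r2:Add2,r3:Add3,r4:3,r5:-14
cycle 10: stall // r0:Add1,r1:4,r2:Add2,r3:Add3,r4:3,r5:-14
cycle 11: CDB Add1=10; issue ADD r4<-Add1 // r0:10,r1:4,r2:Add2,r3:Add3,r4:Add1,r5:-14
cycle 12: CDB Mul2=72 // r0:10,r1:4,r2:Add2,r3:Add3,r4:Add1,r5:-14
cycle 13: - // r0:10,r1:4,r2:Add2,r3:Add3,r4:Add1,r5:-14
cycle 14: CDB Add3=24 // r0:10,r1:4,r2:Add2,r3:24,r4:Add1,r5:-14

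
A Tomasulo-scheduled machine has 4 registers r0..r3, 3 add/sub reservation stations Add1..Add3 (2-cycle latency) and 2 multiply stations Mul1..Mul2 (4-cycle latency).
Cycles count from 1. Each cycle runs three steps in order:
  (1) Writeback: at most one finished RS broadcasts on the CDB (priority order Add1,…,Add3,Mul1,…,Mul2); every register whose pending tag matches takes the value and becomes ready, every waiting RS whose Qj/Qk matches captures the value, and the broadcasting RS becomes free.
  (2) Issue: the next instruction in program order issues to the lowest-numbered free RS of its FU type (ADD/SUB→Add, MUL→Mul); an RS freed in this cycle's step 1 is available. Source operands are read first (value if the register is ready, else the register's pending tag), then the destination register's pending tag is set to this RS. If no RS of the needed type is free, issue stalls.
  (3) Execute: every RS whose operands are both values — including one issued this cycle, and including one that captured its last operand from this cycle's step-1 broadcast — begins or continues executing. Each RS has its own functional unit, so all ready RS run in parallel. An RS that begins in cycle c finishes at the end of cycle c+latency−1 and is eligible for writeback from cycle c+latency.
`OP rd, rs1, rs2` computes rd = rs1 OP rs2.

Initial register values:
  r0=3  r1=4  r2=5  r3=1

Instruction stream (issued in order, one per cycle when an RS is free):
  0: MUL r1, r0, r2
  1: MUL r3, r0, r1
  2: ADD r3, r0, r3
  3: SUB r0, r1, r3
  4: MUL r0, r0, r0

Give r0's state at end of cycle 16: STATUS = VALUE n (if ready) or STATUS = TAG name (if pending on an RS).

  c1: issue MUL r1<-Mul1  regs: r0:3,r1:Mul1,r2:5,r3:1
  c2: issue MUL r3<-Mul2  regs: r0:3,r1:Mul1,r2:5,r3:Mul2
  c3: issue ADD r3<-Add1  regs: r0:3,r1:Mul1,r2:5,r3:Add1
  c4: issue SUB r0<-Add2  regs: r0:Add2,r1:Mul1,r2:5,r3:Add1
  c5: CDB Mul1=15; issue MUL r0<-Mul1  regs: r0:Mul1,r1:15,r2:5,r3:Add1
  c6: -  regs: r0:Mul1,r1:15,r2:5,r3:Add1
  c7: -  regs: r0:Mul1,r1:15,r2:5,r3:Add1
  c8: -  regs: r0:Mul1,r1:15,r2:5,r3:Add1
  c9: CDB Mul2=45  regs: r0:Mul1,r1:15,r2:5,r3:Add1
  c10: -  regs: r0:Mul1,r1:15,r2:5,r3:Add1
  c11: CDB Add1=48  regs: r0:Mul1,r1:15,r2:5,r3:48
  c12: -  regs: r0:Mul1,r1:15,r2:5,r3:48
  c13: CDB Add2=-33  regs: r0:Mul1,r1:15,r2:5,r3:48
  c14: -  regs: r0:Mul1,r1:15,r2:5,r3:48
  c15: -  regs: r0:Mul1,r1:15,r2:5,r3:48
  c16: -  regs: r0:Mul1,r1:15,r2:5,r3:48

STATUS = TAG Mul1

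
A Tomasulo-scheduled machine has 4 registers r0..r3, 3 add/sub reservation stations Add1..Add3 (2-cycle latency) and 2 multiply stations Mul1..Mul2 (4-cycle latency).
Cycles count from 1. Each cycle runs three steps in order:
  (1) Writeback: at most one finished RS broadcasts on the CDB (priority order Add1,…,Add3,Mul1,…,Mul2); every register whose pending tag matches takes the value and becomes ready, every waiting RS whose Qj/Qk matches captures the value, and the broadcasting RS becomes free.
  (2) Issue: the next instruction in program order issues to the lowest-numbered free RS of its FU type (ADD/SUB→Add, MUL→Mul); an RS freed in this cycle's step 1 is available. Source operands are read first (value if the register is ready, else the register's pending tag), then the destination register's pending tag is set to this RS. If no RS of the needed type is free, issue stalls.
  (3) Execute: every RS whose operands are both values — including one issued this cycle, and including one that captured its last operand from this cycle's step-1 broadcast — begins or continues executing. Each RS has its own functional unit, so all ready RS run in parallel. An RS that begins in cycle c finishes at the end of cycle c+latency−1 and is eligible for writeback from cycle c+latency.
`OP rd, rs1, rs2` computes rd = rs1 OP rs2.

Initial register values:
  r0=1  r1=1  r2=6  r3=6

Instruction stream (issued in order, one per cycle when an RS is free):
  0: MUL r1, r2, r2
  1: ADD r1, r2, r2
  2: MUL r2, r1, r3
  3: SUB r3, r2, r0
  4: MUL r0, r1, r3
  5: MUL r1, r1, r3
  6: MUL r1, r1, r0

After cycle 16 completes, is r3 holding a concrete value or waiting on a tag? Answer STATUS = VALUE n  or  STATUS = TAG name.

STATUS = VALUE 71

  c1: issue MUL r1<-Mul1  regs: r0:1,r1:Mul1,r2:6,r3:6
  c2: issue ADD r1<-Add1  regs: r0:1,r1:Add1,r2:6,r3:6
  c3: issue MUL r2<-Mul2  regs: r0:1,r1:Add1,r2:Mul2,r3:6
  c4: CDB Add1=12; issue SUB r3<-Add1  regs: r0:1,r1:12,r2:Mul2,r3:Add1
  c5: CDB Mul1=36; issue MUL r0<-Mul1  regs: r0:Mul1,r1:12,r2:Mul2,r3:Add1
  c6: stall  regs: r0:Mul1,r1:12,r2:Mul2,r3:Add1
  c7: stall  regs: r0:Mul1,r1:12,r2:Mul2,r3:Add1
  c8: CDB Mul2=72; issue MUL r1<-Mul2  regs: r0:Mul1,r1:Mul2,r2:72,r3:Add1
  c9: stall  regs: r0:Mul1,r1:Mul2,r2:72,r3:Add1
  c10: CDB Add1=71; stall  regs: r0:Mul1,r1:Mul2,r2:72,r3:71
  c11: stall  regs: r0:Mul1,r1:Mul2,r2:72,r3:71
  c12: stall  regs: r0:Mul1,r1:Mul2,r2:72,r3:71
  c13: stall  regs: r0:Mul1,r1:Mul2,r2:72,r3:71
  c14: CDB Mul1=852; issue MUL r1<-Mul1  regs: r0:852,r1:Mul1,r2:72,r3:71
  c15: CDB Mul2=852  regs: r0:852,r1:Mul1,r2:72,r3:71
  c16: -  regs: r0:852,r1:Mul1,r2:72,r3:71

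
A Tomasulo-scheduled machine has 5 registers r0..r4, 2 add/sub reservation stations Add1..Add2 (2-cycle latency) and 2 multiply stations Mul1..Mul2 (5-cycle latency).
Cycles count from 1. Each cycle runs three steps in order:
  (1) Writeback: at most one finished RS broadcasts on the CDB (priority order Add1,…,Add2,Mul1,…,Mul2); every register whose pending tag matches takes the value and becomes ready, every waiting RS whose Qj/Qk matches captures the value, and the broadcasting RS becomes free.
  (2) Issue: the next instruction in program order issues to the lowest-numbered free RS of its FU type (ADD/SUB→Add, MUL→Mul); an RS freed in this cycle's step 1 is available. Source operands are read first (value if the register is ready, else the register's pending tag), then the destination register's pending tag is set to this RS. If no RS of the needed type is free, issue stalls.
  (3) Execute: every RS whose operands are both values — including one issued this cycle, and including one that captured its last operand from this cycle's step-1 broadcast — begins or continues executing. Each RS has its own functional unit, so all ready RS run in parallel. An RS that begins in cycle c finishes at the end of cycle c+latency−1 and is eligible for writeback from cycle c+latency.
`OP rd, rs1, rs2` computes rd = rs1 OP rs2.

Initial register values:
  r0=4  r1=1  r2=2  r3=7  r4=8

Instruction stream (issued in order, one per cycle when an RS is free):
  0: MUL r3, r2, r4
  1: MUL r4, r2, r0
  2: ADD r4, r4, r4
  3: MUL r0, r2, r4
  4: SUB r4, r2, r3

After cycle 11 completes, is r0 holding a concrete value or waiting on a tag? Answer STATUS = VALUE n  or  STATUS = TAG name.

STATUS = TAG Mul1

  c1: issue MUL r3<-Mul1  regs: r0:4,r1:1,r2:2,r3:Mul1,r4:8
  c2: issue MUL r4<-Mul2  regs: r0:4,r1:1,r2:2,r3:Mul1,r4:Mul2
  c3: issue ADD r4<-Add1  regs: r0:4,r1:1,r2:2,r3:Mul1,r4:Add1
  c4: stall  regs: r0:4,r1:1,r2:2,r3:Mul1,r4:Add1
  c5: stall  regs: r0:4,r1:1,r2:2,r3:Mul1,r4:Add1
  c6: CDB Mul1=16; issue MUL r0<-Mul1  regs: r0:Mul1,r1:1,r2:2,r3:16,r4:Add1
  c7: CDB Mul2=8; issue SUB r4<-Add2  regs: r0:Mul1,r1:1,r2:2,r3:16,r4:Add2
  c8: -  regs: r0:Mul1,r1:1,r2:2,r3:16,r4:Add2
  c9: CDB Add1=16  regs: r0:Mul1,r1:1,r2:2,r3:16,r4:Add2
  c10: CDB Add2=-14  regs: r0:Mul1,r1:1,r2:2,r3:16,r4:-14
  c11: -  regs: r0:Mul1,r1:1,r2:2,r3:16,r4:-14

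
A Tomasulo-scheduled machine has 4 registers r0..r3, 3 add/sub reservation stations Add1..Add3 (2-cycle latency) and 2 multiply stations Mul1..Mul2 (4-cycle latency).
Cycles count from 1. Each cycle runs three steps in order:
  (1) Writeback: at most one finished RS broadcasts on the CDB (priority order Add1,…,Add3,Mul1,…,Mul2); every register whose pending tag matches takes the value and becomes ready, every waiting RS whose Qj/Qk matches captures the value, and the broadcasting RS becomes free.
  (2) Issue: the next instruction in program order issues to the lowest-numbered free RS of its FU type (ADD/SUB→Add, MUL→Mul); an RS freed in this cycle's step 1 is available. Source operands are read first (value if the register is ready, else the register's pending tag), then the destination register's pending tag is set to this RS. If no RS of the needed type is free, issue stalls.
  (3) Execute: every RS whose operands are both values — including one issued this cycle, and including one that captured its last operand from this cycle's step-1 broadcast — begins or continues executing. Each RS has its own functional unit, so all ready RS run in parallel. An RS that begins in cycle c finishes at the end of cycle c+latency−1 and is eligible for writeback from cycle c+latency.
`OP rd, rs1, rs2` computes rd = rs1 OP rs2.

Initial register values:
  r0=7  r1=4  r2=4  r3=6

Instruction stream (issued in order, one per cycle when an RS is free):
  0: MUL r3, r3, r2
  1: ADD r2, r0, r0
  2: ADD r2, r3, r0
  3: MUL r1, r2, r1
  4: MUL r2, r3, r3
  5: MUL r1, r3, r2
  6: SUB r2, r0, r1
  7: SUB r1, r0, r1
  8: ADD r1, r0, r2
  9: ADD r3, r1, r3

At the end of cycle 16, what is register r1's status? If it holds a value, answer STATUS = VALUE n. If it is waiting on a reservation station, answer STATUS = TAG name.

cycle 1: issue MUL r3<-Mul1 // r0:7,r1:4,r2:4,r3:Mul1
cycle 2: issue ADD r2<-Add1 // r0:7,r1:4,r2:Add1,r3:Mul1
cycle 3: issue ADD r2<-Add2 // r0:7,r1:4,r2:Add2,r3:Mul1
cycle 4: CDB Add1=14; issue MUL r1<-Mul2 // r0:7,r1:Mul2,r2:Add2,r3:Mul1
cycle 5: CDB Mul1=24; issue MUL r2<-Mul1 // r0:7,r1:Mul2,r2:Mul1,r3:24
cycle 6: stall // r0:7,r1:Mul2,r2:Mul1,r3:24
cycle 7: CDB Add2=31; stall // r0:7,r1:Mul2,r2:Mul1,r3:24
cycle 8: stall // r0:7,r1:Mul2,r2:Mul1,r3:24
cycle 9: CDB Mul1=576; issue MUL r1<-Mul1 // r0:7,r1:Mul1,r2:576,r3:24
cycle 10: issue SUB r2<-Add1 // r0:7,r1:Mul1,r2:Add1,r3:24
cycle 11: CDB Mul2=124; issue SUB r1<-Add2 // r0:7,r1:Add2,r2:Add1,r3:24
cycle 12: issue ADD r1<-Add3 // r0:7,r1:Add3,r2:Add1,r3:24
cycle 13: CDB Mul1=13824; stall // r0:7,r1:Add3,r2:Add1,r3:24
cycle 14: stall // r0:7,r1:Add3,r2:Add1,r3:24
cycle 15: CDB Add1=-13817; issue ADD r3<-Add1 // r0:7,r1:Add3,r2:-13817,r3:Add1
cycle 16: CDB Add2=-13817 // r0:7,r1:Add3,r2:-13817,r3:Add1

STATUS = TAG Add3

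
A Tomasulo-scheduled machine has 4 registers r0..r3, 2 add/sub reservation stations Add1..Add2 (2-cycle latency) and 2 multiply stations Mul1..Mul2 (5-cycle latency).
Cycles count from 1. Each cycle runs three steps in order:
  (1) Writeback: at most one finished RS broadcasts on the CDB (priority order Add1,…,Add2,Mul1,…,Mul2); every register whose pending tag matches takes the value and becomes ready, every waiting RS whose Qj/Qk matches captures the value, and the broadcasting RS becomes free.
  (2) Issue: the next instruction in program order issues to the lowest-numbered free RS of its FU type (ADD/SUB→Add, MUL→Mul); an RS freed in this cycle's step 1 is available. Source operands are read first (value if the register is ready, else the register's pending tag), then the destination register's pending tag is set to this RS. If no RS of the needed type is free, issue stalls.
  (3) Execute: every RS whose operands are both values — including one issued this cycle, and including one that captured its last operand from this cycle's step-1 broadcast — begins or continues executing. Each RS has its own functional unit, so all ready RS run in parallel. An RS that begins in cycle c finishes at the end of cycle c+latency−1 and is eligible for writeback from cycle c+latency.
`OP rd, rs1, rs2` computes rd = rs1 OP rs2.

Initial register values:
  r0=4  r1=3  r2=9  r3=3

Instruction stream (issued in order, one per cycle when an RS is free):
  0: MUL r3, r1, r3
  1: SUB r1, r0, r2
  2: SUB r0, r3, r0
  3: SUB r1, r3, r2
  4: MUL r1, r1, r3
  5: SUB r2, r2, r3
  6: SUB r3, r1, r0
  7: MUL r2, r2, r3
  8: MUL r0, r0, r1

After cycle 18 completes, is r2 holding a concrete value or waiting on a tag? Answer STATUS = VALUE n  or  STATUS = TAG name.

c1: issue MUL r3<-Mul1 | r0:4,r1:3,r2:9,r3:Mul1
c2: issue SUB r1<-Add1 | r0:4,r1:Add1,r2:9,r3:Mul1
c3: issue SUB r0<-Add2 | r0:Add2,r1:Add1,r2:9,r3:Mul1
c4: CDB Add1=-5; issue SUB r1<-Add1 | r0:Add2,r1:Add1,r2:9,r3:Mul1
c5: issue MUL r1<-Mul2 | r0:Add2,r1:Mul2,r2:9,r3:Mul1
c6: CDB Mul1=9; stall | r0:Add2,r1:Mul2,r2:9,r3:9
c7: stall | r0:Add2,r1:Mul2,r2:9,r3:9
c8: CDB Add1=0; issue SUB r2<-Add1 | r0:Add2,r1:Mul2,r2:Add1,r3:9
c9: CDB Add2=5; issue SUB r3<-Add2 | r0:5,r1:Mul2,r2:Add1,r3:Add2
c10: CDB Add1=0; issue MUL r2<-Mul1 | r0:5,r1:Mul2,r2:Mul1,r3:Add2
c11: stall | r0:5,r1:Mul2,r2:Mul1,r3:Add2
c12: stall | r0:5,r1:Mul2,r2:Mul1,r3:Add2
c13: CDB Mul2=0; issue MUL r0<-Mul2 | r0:Mul2,r1:0,r2:Mul1,r3:Add2
c14: - | r0:Mul2,r1:0,r2:Mul1,r3:Add2
c15: CDB Add2=-5 | r0:Mul2,r1:0,r2:Mul1,r3:-5
c16: - | r0:Mul2,r1:0,r2:Mul1,r3:-5
c17: - | r0:Mul2,r1:0,r2:Mul1,r3:-5
c18: CDB Mul2=0 | r0:0,r1:0,r2:Mul1,r3:-5

STATUS = TAG Mul1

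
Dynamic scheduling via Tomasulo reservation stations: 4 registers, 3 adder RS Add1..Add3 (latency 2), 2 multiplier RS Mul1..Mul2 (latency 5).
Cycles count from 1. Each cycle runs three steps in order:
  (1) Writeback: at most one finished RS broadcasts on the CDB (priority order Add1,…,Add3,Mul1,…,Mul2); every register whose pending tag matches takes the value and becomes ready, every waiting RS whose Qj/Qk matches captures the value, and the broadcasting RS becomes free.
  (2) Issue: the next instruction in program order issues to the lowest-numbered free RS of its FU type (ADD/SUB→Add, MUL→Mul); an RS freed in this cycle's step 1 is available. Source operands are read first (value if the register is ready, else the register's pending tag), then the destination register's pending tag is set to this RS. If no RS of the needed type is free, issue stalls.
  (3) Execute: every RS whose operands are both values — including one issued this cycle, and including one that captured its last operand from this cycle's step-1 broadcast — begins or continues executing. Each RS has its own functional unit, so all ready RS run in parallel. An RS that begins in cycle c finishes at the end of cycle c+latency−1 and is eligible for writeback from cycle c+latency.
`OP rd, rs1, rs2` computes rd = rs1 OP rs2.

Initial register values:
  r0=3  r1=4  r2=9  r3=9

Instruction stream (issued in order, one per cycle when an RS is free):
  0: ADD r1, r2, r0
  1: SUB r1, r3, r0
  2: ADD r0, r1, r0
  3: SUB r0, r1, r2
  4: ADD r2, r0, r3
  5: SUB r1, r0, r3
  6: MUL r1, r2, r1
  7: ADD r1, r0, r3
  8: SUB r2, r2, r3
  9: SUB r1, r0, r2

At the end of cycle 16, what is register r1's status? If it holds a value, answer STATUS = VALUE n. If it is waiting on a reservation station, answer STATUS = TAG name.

STATUS = VALUE 0

cycle 1: issue ADD r1<-Add1 // r0:3,r1:Add1,r2:9,r3:9
cycle 2: issue SUB r1<-Add2 // r0:3,r1:Add2,r2:9,r3:9
cycle 3: CDB Add1=12; issue ADD r0<-Add1 // r0:Add1,r1:Add2,r2:9,r3:9
cycle 4: CDB Add2=6; issue SUB r0<-Add2 // r0:Add2,r1:6,r2:9,r3:9
cycle 5: issue ADD r2<-Add3 // r0:Add2,r1:6,r2:Add3,r3:9
cycle 6: CDB Add1=9; issue SUB r1<-Add1 // r0:Add2,r1:Add1,r2:Add3,r3:9
cycle 7: CDB Add2=-3; issue MUL r1<-Mul1 // r0:-3,r1:Mul1,r2:Add3,r3:9
cycle 8: issue ADD r1<-Add2 // r0:-3,r1:Add2,r2:Add3,r3:9
cycle 9: CDB Add1=-12; issue SUB r2<-Add1 // r0:-3,r1:Add2,r2:Add1,r3:9
cycle 10: CDB Add2=6; issue SUB r1<-Add2 // r0:-3,r1:Add2,r2:Add1,r3:9
cycle 11: CDB Add3=6 // r0:-3,r1:Add2,r2:Add1,r3:9
cycle 12: - // r0:-3,r1:Add2,r2:Add1,r3:9
cycle 13: CDB Add1=-3 // r0:-3,r1:Add2,r2:-3,r3:9
cycle 14: - // r0:-3,r1:Add2,r2:-3,r3:9
cycle 15: CDB Add2=0 // r0:-3,r1:0,r2:-3,r3:9
cycle 16: CDB Mul1=-72 // r0:-3,r1:0,r2:-3,r3:9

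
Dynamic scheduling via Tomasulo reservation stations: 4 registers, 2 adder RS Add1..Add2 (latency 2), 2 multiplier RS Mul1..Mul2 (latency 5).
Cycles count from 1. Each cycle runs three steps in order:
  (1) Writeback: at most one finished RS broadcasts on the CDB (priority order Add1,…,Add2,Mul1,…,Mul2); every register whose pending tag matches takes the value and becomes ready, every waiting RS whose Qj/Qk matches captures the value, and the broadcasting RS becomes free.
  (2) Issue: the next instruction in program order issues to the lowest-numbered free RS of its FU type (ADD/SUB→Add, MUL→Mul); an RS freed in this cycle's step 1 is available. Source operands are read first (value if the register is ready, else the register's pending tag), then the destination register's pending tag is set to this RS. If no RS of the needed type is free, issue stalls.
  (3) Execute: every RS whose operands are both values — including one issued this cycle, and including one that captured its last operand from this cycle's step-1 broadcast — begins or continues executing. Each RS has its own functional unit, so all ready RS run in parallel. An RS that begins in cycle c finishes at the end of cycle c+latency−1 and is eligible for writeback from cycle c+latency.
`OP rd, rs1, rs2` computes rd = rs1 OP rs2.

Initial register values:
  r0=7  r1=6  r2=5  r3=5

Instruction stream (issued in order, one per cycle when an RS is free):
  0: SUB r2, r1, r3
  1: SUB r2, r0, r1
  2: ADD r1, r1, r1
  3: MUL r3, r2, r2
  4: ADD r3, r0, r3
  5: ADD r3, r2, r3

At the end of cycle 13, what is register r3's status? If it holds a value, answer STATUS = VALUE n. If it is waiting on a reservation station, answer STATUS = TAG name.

cycle 1: issue SUB r2<-Add1 // r0:7,r1:6,r2:Add1,r3:5
cycle 2: issue SUB r2<-Add2 // r0:7,r1:6,r2:Add2,r3:5
cycle 3: CDB Add1=1; issue ADD r1<-Add1 // r0:7,r1:Add1,r2:Add2,r3:5
cycle 4: CDB Add2=1; issue MUL r3<-Mul1 // r0:7,r1:Add1,r2:1,r3:Mul1
cycle 5: CDB Add1=12; issue ADD r3<-Add1 // r0:7,r1:12,r2:1,r3:Add1
cycle 6: issue ADD r3<-Add2 // r0:7,r1:12,r2:1,r3:Add2
cycle 7: - // r0:7,r1:12,r2:1,r3:Add2
cycle 8: - // r0:7,r1:12,r2:1,r3:Add2
cycle 9: CDB Mul1=1 // r0:7,r1:12,r2:1,r3:Add2
cycle 10: - // r0:7,r1:12,r2:1,r3:Add2
cycle 11: CDB Add1=8 // r0:7,r1:12,r2:1,r3:Add2
cycle 12: - // r0:7,r1:12,r2:1,r3:Add2
cycle 13: CDB Add2=9 // r0:7,r1:12,r2:1,r3:9

STATUS = VALUE 9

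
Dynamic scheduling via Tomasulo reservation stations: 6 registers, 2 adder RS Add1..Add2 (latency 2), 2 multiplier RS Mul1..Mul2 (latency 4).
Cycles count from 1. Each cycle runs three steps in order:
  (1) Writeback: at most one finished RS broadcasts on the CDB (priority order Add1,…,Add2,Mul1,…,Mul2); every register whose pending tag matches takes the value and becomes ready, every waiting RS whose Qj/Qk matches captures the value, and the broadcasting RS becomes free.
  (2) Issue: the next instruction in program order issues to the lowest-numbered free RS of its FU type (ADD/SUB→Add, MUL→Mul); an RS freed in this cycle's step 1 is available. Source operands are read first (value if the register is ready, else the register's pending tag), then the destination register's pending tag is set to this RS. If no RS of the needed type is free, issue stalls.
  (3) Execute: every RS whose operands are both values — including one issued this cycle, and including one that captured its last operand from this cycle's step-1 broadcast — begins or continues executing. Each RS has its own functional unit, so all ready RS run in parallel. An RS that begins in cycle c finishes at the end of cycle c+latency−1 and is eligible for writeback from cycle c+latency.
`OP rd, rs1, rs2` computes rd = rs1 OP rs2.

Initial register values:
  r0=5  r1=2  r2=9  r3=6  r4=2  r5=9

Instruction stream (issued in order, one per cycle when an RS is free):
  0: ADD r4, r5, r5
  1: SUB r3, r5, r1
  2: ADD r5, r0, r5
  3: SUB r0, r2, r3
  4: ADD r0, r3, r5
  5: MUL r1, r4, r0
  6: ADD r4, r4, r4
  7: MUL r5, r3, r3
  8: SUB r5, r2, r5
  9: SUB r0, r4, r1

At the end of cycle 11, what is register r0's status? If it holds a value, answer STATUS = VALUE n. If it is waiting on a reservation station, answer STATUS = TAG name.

STATUS = TAG Add2

cycle 1: issue ADD r4<-Add1 // r0:5,r1:2,r2:9,r3:6,r4:Add1,r5:9
cycle 2: issue SUB r3<-Add2 // r0:5,r1:2,r2:9,r3:Add2,r4:Add1,r5:9
cycle 3: CDB Add1=18; issue ADD r5<-Add1 // r0:5,r1:2,r2:9,r3:Add2,r4:18,r5:Add1
cycle 4: CDB Add2=7; issue SUB r0<-Add2 // r0:Add2,r1:2,r2:9,r3:7,r4:18,r5:Add1
cycle 5: CDB Add1=14; issue ADD r0<-Add1 // r0:Add1,r1:2,r2:9,r3:7,r4:18,r5:14
cycle 6: CDB Add2=2; issue MUL r1<-Mul1 // r0:Add1,r1:Mul1,r2:9,r3:7,r4:18,r5:14
cycle 7: CDB Add1=21; issue ADD r4<-Add1 // r0:21,r1:Mul1,r2:9,r3:7,r4:Add1,r5:14
cycle 8: issue MUL r5<-Mul2 // r0:21,r1:Mul1,r2:9,r3:7,r4:Add1,r5:Mul2
cycle 9: CDB Add1=36; issue SUB r5<-Add1 // r0:21,r1:Mul1,r2:9,r3:7,r4:36,r5:Add1
cycle 10: issue SUB r0<-Add2 // r0:Add2,r1:Mul1,r2:9,r3:7,r4:36,r5:Add1
cycle 11: CDB Mul1=378 // r0:Add2,r1:378,r2:9,r3:7,r4:36,r5:Add1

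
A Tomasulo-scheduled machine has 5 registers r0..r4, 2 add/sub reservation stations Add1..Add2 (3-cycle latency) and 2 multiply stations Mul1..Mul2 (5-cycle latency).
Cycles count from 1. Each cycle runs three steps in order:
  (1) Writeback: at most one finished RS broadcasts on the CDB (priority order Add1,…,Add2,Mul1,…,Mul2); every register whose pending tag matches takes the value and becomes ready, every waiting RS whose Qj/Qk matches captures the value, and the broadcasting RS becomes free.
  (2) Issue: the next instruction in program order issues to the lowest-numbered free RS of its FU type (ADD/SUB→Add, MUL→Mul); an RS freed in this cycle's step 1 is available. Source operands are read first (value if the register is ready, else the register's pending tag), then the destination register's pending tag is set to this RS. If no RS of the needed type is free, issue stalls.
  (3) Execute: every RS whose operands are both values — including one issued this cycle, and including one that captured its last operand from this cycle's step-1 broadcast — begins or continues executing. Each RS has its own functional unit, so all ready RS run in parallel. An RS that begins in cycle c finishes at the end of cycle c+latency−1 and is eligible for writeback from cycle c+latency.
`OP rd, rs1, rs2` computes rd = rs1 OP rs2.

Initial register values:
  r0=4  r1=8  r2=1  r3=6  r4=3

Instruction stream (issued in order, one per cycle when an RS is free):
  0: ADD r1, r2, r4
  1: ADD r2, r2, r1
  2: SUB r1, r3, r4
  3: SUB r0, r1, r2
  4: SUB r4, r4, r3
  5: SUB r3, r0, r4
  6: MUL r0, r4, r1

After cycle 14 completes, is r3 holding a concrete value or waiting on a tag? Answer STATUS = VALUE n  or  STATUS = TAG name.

c1: issue ADD r1<-Add1 | r0:4,r1:Add1,r2:1,r3:6,r4:3
c2: issue ADD r2<-Add2 | r0:4,r1:Add1,r2:Add2,r3:6,r4:3
c3: stall | r0:4,r1:Add1,r2:Add2,r3:6,r4:3
c4: CDB Add1=4; issue SUB r1<-Add1 | r0:4,r1:Add1,r2:Add2,r3:6,r4:3
c5: stall | r0:4,r1:Add1,r2:Add2,r3:6,r4:3
c6: stall | r0:4,r1:Add1,r2:Add2,r3:6,r4:3
c7: CDB Add1=3; issue SUB r0<-Add1 | r0:Add1,r1:3,r2:Add2,r3:6,r4:3
c8: CDB Add2=5; issue SUB r4<-Add2 | r0:Add1,r1:3,r2:5,r3:6,r4:Add2
c9: stall | r0:Add1,r1:3,r2:5,r3:6,r4:Add2
c10: stall | r0:Add1,r1:3,r2:5,r3:6,r4:Add2
c11: CDB Add1=-2; issue SUB r3<-Add1 | r0:-2,r1:3,r2:5,r3:Add1,r4:Add2
c12: CDB Add2=-3; issue MUL r0<-Mul1 | r0:Mul1,r1:3,r2:5,r3:Add1,r4:-3
c13: - | r0:Mul1,r1:3,r2:5,r3:Add1,r4:-3
c14: - | r0:Mul1,r1:3,r2:5,r3:Add1,r4:-3

STATUS = TAG Add1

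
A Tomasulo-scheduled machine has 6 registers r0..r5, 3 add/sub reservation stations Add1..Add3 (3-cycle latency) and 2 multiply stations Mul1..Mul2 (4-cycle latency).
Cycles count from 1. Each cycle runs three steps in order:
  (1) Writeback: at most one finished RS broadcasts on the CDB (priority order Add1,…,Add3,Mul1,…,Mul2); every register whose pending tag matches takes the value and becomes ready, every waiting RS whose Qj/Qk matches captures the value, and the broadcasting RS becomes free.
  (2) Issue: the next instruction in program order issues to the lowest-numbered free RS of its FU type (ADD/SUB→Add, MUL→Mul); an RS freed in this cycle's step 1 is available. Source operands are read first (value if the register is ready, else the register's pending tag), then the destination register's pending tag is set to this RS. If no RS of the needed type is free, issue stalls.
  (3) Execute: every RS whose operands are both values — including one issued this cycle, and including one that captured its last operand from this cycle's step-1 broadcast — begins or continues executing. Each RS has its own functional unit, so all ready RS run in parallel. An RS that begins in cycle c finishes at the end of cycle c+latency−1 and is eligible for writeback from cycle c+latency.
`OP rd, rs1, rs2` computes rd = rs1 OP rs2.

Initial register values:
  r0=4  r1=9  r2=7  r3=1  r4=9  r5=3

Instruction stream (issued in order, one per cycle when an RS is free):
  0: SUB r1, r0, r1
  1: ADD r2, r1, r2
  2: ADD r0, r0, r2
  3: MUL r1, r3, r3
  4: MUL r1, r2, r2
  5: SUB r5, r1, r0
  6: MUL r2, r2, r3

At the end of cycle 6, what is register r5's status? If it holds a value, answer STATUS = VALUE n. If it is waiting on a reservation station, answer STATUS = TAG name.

STATUS = TAG Add1

  c1: issue SUB r1<-Add1  regs: r0:4,r1:Add1,r2:7,r3:1,r4:9,r5:3
  c2: issue ADD r2<-Add2  regs: r0:4,r1:Add1,r2:Add2,r3:1,r4:9,r5:3
  c3: issue ADD r0<-Add3  regs: r0:Add3,r1:Add1,r2:Add2,r3:1,r4:9,r5:3
  c4: CDB Add1=-5; issue MUL r1<-Mul1  regs: r0:Add3,r1:Mul1,r2:Add2,r3:1,r4:9,r5:3
  c5: issue MUL r1<-Mul2  regs: r0:Add3,r1:Mul2,r2:Add2,r3:1,r4:9,r5:3
  c6: issue SUB r5<-Add1  regs: r0:Add3,r1:Mul2,r2:Add2,r3:1,r4:9,r5:Add1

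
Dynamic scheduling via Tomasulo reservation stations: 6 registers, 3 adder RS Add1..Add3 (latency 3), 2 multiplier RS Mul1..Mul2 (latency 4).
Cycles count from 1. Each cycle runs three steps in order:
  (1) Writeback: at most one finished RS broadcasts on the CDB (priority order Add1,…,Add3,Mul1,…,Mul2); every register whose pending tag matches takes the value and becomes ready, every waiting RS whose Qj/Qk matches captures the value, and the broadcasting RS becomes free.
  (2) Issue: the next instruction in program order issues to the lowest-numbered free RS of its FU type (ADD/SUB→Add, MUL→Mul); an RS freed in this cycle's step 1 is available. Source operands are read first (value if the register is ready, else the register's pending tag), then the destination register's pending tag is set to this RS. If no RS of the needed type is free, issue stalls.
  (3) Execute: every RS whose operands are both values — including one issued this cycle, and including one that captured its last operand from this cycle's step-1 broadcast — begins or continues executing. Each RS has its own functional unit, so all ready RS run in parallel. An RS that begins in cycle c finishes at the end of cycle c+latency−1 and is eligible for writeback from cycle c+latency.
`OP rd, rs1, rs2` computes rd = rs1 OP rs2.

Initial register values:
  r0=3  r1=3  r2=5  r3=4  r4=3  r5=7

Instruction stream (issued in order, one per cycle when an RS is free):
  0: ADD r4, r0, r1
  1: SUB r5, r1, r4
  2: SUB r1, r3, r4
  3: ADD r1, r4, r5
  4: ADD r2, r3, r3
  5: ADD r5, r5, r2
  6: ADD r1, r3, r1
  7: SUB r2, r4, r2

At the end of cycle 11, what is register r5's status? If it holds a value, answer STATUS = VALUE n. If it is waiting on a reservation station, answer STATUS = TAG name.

  c1: issue ADD r4<-Add1  regs: r0:3,r1:3,r2:5,r3:4,r4:Add1,r5:7
  c2: issue SUB r5<-Add2  regs: r0:3,r1:3,r2:5,r3:4,r4:Add1,r5:Add2
  c3: issue SUB r1<-Add3  regs: r0:3,r1:Add3,r2:5,r3:4,r4:Add1,r5:Add2
  c4: CDB Add1=6; issue ADD r1<-Add1  regs: r0:3,r1:Add1,r2:5,r3:4,r4:6,r5:Add2
  c5: stall  regs: r0:3,r1:Add1,r2:5,r3:4,r4:6,r5:Add2
  c6: stall  regs: r0:3,r1:Add1,r2:5,r3:4,r4:6,r5:Add2
  c7: CDB Add2=-3; issue ADD r2<-Add2  regs: r0:3,r1:Add1,r2:Add2,r3:4,r4:6,r5:-3
  c8: CDB Add3=-2; issue ADD r5<-Add3  regs: r0:3,r1:Add1,r2:Add2,r3:4,r4:6,r5:Add3
  c9: stall  regs: r0:3,r1:Add1,r2:Add2,r3:4,r4:6,r5:Add3
  c10: CDB Add1=3; issue ADD r1<-Add1  regs: r0:3,r1:Add1,r2:Add2,r3:4,r4:6,r5:Add3
  c11: CDB Add2=8; issue SUB r2<-Add2  regs: r0:3,r1:Add1,r2:Add2,r3:4,r4:6,r5:Add3

STATUS = TAG Add3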